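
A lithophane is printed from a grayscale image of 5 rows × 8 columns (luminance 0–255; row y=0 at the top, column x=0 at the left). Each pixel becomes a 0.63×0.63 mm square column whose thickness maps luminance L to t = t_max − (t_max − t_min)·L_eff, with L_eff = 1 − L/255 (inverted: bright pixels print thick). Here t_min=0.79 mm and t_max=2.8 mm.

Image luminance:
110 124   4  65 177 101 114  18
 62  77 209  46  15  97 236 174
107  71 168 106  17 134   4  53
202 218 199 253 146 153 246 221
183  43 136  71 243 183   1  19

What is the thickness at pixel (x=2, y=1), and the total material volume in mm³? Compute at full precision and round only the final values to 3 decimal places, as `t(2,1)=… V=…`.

t(2,1)=2.437 V=27.578

span = t_max - t_min = 2.8 - 0.79 = 2.010
L(2,1) = 209, L_eff = 1 - 209/255 = 0.180392 (inverted)
t(2,1) = 2.8 - 2.010·0.180392 = 2.437
Σt over all 5·8 pixels = 295301/4250 ≈ 69.4825882
V = pitch²·Σt = 0.63²·295301/4250 = 27.578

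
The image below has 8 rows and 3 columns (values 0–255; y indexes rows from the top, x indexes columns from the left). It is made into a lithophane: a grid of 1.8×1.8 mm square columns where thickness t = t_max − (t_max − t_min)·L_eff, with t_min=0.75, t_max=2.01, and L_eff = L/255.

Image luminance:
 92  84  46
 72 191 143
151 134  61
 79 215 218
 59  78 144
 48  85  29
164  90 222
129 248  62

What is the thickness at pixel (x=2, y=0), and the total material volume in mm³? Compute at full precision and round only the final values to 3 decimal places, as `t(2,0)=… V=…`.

span = t_max - t_min = 2.01 - 0.75 = 1.260
L(2,0) = 46, L_eff = 46/255 = 0.180392
t(2,0) = 2.01 - 1.260·0.180392 = 1.783
Σt over all 8·3 pixels = 72648/2125 ≈ 34.1872941
V = pitch²·Σt = 1.8²·72648/2125 = 110.767

t(2,0)=1.783 V=110.767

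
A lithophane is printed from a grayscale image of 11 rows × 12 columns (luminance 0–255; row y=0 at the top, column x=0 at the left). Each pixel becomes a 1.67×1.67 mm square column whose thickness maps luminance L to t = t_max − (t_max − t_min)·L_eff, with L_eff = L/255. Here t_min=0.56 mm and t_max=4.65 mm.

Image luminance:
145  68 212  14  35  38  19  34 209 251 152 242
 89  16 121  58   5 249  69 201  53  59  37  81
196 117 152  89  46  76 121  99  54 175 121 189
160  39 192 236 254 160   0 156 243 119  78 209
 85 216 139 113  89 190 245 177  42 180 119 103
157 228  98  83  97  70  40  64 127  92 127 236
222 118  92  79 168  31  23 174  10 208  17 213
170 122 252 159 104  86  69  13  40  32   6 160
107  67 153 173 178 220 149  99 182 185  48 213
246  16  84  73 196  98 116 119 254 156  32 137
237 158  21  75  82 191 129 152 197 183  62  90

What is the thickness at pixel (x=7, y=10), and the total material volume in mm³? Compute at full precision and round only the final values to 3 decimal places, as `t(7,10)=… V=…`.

span = t_max - t_min = 4.65 - 0.56 = 4.090
L(7,10) = 152, L_eff = 152/255 = 0.596078
t(7,10) = 4.65 - 4.090·0.596078 = 2.212
Σt over all 11·12 pixels = 8984791/25500 ≈ 352.3447451
V = pitch²·Σt = 1.67²·8984791/25500 = 982.654

t(7,10)=2.212 V=982.654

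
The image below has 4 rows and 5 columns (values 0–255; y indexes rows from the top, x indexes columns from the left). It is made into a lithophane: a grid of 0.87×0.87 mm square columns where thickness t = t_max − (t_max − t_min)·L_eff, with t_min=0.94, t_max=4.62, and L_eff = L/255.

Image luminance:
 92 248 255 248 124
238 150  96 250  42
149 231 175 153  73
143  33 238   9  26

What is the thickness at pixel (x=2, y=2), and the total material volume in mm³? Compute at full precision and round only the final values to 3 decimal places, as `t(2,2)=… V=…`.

span = t_max - t_min = 4.62 - 0.94 = 3.680
L(2,2) = 175, L_eff = 175/255 = 0.686275
t(2,2) = 4.62 - 3.680·0.686275 = 2.095
Σt over all 4·5 pixels = 105178/2125 ≈ 49.4955294
V = pitch²·Σt = 0.87²·105178/2125 = 37.463

t(2,2)=2.095 V=37.463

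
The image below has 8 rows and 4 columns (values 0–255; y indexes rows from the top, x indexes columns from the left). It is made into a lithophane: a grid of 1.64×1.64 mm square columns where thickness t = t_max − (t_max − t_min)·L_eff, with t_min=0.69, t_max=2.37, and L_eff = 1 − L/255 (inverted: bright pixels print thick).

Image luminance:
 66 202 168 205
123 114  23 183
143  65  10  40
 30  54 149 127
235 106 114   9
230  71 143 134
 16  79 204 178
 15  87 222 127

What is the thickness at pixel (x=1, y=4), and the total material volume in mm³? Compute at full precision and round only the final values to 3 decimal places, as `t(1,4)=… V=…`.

span = t_max - t_min = 2.37 - 0.69 = 1.680
L(1,4) = 106, L_eff = 1 - 106/255 = 0.584314 (inverted)
t(1,4) = 2.37 - 1.680·0.584314 = 1.388
Σt over all 8·4 pixels = 46.272
V = pitch²·Σt = 1.64²·46.272 = 124.453

t(1,4)=1.388 V=124.453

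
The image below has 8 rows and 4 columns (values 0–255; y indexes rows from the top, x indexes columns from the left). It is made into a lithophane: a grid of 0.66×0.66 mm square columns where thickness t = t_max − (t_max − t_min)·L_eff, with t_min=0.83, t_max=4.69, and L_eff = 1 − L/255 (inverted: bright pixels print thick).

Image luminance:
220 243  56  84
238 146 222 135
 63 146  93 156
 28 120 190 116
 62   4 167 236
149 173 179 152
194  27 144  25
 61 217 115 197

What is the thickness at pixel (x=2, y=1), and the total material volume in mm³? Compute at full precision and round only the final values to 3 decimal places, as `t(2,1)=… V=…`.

span = t_max - t_min = 4.69 - 0.83 = 3.860
L(2,1) = 222, L_eff = 1 - 222/255 = 0.129412 (inverted)
t(2,1) = 4.69 - 3.860·0.129412 = 4.190
Σt over all 8·4 pixels = 589867/6375 ≈ 92.5281569
V = pitch²·Σt = 0.66²·589867/6375 = 40.305

t(2,1)=4.190 V=40.305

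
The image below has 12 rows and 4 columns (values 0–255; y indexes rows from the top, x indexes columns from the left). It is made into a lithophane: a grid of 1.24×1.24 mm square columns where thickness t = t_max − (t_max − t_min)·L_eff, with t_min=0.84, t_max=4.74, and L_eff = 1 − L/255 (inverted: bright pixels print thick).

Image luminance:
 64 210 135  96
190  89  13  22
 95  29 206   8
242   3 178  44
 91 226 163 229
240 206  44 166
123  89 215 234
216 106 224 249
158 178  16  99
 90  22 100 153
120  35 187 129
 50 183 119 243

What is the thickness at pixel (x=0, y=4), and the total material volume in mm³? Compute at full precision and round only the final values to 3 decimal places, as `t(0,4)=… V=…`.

span = t_max - t_min = 4.74 - 0.84 = 3.900
L(0,4) = 91, L_eff = 1 - 91/255 = 0.643137 (inverted)
t(0,4) = 4.74 - 3.900·0.643137 = 2.232
Σt over all 12·4 pixels = 116523/850 ≈ 137.0858824
V = pitch²·Σt = 1.24²·116523/850 = 210.783

t(0,4)=2.232 V=210.783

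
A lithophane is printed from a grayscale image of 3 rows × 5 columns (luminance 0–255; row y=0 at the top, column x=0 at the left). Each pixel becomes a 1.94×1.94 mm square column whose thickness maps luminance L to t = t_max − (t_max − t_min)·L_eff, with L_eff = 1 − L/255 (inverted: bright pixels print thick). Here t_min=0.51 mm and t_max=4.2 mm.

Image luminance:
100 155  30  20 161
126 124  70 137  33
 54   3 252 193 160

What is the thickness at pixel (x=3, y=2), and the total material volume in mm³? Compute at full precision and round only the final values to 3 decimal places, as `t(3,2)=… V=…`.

t(3,2)=3.303 V=116.910

span = t_max - t_min = 4.2 - 0.51 = 3.690
L(3,2) = 193, L_eff = 1 - 193/255 = 0.243137 (inverted)
t(3,2) = 4.2 - 3.690·0.243137 = 3.303
Σt over all 3·5 pixels = 264039/8500 ≈ 31.0634118
V = pitch²·Σt = 1.94²·264039/8500 = 116.910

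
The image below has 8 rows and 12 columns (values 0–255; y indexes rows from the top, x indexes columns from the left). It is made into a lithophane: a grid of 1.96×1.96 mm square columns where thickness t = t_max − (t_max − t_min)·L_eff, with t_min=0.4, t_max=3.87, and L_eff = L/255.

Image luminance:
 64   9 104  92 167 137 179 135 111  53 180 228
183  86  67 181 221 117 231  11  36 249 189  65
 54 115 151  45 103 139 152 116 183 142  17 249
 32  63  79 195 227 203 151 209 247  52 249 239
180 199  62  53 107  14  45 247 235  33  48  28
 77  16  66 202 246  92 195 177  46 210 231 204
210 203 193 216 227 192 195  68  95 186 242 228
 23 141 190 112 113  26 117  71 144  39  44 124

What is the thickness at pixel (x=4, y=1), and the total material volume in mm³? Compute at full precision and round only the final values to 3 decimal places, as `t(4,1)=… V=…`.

t(4,1)=0.863 V=751.879

span = t_max - t_min = 3.87 - 0.4 = 3.470
L(4,1) = 221, L_eff = 221/255 = 0.866667
t(4,1) = 3.87 - 3.470·0.866667 = 0.863
Σt over all 8·12 pixels = 4990867/25500 ≈ 195.7202745
V = pitch²·Σt = 1.96²·4990867/25500 = 751.879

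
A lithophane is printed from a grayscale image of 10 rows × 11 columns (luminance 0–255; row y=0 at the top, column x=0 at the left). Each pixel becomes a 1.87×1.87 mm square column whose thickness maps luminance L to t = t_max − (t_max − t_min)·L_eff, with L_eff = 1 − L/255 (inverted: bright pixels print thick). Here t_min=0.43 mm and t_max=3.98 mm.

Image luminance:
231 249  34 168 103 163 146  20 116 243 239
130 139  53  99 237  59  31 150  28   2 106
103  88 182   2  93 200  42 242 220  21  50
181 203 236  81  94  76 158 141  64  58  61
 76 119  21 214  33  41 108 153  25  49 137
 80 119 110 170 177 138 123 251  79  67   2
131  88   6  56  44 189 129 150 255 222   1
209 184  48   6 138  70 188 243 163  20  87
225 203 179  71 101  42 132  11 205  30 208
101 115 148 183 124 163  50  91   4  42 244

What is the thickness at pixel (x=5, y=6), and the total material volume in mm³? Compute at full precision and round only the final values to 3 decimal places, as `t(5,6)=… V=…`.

span = t_max - t_min = 3.98 - 0.43 = 3.550
L(5,6) = 189, L_eff = 1 - 189/255 = 0.258824 (inverted)
t(5,6) = 3.98 - 3.550·0.258824 = 3.061
Σt over all 10·11 pixels = 386491/1700 ≈ 227.3476471
V = pitch²·Σt = 1.87²·386491/1700 = 795.012

t(5,6)=3.061 V=795.012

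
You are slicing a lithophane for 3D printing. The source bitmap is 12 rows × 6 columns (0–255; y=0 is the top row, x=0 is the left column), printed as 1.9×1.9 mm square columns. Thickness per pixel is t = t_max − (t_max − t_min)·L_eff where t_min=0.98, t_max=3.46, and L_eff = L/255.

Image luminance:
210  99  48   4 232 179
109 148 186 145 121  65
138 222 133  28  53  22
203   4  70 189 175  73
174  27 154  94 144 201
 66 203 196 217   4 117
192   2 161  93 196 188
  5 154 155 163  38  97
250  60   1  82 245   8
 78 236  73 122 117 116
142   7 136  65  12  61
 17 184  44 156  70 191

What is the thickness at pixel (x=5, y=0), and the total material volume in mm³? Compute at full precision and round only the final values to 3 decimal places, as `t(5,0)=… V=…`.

span = t_max - t_min = 3.46 - 0.98 = 2.480
L(5,0) = 179, L_eff = 179/255 = 0.701961
t(5,0) = 3.46 - 2.480·0.701961 = 1.719
Σt over all 12·6 pixels = 14256/85 ≈ 167.7176471
V = pitch²·Σt = 1.9²·14256/85 = 605.461

t(5,0)=1.719 V=605.461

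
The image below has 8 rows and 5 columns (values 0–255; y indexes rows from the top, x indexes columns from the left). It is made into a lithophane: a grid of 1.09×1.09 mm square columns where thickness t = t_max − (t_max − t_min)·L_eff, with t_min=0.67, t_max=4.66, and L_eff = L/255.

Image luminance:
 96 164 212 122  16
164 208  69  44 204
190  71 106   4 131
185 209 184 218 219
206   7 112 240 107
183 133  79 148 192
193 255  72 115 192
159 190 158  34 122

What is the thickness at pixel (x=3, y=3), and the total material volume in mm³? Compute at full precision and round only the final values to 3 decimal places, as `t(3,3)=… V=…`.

span = t_max - t_min = 4.66 - 0.67 = 3.990
L(3,3) = 218, L_eff = 218/255 = 0.854902
t(3,3) = 4.66 - 3.990·0.854902 = 1.249
Σt over all 8·5 pixels = 824571/8500 ≈ 97.0083529
V = pitch²·Σt = 1.09²·824571/8500 = 115.256

t(3,3)=1.249 V=115.256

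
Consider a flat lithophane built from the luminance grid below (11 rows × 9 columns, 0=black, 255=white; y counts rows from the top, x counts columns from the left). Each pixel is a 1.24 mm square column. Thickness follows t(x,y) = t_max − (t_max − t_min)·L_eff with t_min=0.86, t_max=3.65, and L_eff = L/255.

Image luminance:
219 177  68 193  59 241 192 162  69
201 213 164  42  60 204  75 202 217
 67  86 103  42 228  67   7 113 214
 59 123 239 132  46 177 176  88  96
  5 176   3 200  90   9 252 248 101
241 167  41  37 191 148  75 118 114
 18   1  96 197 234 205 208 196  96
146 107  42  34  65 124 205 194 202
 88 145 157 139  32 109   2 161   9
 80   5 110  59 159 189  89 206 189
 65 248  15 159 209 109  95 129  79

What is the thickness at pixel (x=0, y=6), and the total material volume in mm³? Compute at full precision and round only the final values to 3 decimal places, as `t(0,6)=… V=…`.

span = t_max - t_min = 3.65 - 0.86 = 2.790
L(0,6) = 18, L_eff = 18/255 = 0.070588
t(0,6) = 3.65 - 2.790·0.070588 = 3.453
Σt over all 11·9 pixels = 478569/2125 ≈ 225.2089412
V = pitch²·Σt = 1.24²·478569/2125 = 346.281

t(0,6)=3.453 V=346.281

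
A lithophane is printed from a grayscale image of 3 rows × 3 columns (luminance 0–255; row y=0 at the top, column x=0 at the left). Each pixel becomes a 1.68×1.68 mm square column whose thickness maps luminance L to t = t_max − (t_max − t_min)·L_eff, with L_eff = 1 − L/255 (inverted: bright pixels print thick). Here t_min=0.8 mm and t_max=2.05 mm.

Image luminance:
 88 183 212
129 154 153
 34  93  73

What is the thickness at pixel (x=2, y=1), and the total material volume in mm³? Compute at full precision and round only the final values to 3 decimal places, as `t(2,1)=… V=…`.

span = t_max - t_min = 2.05 - 0.8 = 1.250
L(2,1) = 153, L_eff = 1 - 153/255 = 0.400000 (inverted)
t(2,1) = 2.05 - 1.250·0.400000 = 1.550
Σt over all 3·3 pixels = 4313/340 ≈ 12.6852941
V = pitch²·Σt = 1.68²·4313/340 = 35.803

t(2,1)=1.550 V=35.803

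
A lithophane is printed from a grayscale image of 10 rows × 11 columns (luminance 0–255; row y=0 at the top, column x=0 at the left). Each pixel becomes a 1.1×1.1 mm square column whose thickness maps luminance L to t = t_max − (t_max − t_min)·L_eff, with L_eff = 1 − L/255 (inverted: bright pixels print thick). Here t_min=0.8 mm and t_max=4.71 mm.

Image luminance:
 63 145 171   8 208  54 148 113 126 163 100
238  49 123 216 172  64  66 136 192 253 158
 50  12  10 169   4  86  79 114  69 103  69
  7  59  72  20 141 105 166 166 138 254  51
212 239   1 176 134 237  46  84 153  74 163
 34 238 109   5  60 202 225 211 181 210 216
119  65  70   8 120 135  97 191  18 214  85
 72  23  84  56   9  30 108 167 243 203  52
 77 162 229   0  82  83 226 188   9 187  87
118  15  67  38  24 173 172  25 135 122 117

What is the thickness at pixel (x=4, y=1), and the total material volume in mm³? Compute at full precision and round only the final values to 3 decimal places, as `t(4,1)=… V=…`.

span = t_max - t_min = 4.71 - 0.8 = 3.910
L(4,1) = 172, L_eff = 1 - 172/255 = 0.325490 (inverted)
t(4,1) = 4.71 - 3.910·0.325490 = 3.437
Σt over all 10·11 pixels = 3379/12 ≈ 281.5833333
V = pitch²·Σt = 1.1²·3379/12 = 340.716

t(4,1)=3.437 V=340.716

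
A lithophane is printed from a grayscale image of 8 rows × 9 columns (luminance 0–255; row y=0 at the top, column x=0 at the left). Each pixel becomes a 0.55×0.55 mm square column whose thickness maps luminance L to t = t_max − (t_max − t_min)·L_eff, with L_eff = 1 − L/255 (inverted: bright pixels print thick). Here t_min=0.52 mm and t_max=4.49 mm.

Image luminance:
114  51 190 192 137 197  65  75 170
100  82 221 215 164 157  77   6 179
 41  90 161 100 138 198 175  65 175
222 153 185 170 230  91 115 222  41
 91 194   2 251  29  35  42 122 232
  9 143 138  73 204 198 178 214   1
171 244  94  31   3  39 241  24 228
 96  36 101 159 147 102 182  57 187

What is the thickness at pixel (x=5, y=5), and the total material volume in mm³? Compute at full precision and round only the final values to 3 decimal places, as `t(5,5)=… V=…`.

span = t_max - t_min = 4.49 - 0.52 = 3.970
L(5,5) = 198, L_eff = 1 - 198/255 = 0.223529 (inverted)
t(5,5) = 4.49 - 3.970·0.223529 = 3.603
Σt over all 8·9 pixels = 2315867/12750 ≈ 181.6366275
V = pitch²·Σt = 0.55²·2315867/12750 = 54.945

t(5,5)=3.603 V=54.945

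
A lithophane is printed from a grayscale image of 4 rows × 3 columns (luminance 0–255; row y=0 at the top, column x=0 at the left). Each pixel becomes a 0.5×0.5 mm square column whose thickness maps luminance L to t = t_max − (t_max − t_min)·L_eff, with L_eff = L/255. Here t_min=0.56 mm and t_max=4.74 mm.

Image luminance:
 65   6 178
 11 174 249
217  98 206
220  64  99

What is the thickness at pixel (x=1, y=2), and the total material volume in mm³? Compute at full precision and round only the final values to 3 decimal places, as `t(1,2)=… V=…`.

span = t_max - t_min = 4.74 - 0.56 = 4.180
L(1,2) = 98, L_eff = 98/255 = 0.384314
t(1,2) = 4.74 - 4.180·0.384314 = 3.134
Σt over all 4·3 pixels = 131179/4250 ≈ 30.8656471
V = pitch²·Σt = 0.5²·131179/4250 = 7.716

t(1,2)=3.134 V=7.716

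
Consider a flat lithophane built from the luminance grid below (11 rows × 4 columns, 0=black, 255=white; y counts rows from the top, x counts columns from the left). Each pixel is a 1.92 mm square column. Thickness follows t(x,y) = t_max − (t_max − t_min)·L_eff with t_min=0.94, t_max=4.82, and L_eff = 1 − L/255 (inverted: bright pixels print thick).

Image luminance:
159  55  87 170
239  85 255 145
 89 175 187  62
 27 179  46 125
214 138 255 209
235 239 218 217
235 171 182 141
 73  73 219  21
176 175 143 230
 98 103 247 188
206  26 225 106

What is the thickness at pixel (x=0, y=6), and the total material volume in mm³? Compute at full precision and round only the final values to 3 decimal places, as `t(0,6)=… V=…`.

span = t_max - t_min = 4.82 - 0.94 = 3.880
L(0,6) = 235, L_eff = 1 - 235/255 = 0.078431 (inverted)
t(0,6) = 4.82 - 3.880·0.078431 = 4.516
Σt over all 11·4 pixels = 927926/6375 ≈ 145.5570196
V = pitch²·Σt = 1.92²·927926/6375 = 536.581

t(0,6)=4.516 V=536.581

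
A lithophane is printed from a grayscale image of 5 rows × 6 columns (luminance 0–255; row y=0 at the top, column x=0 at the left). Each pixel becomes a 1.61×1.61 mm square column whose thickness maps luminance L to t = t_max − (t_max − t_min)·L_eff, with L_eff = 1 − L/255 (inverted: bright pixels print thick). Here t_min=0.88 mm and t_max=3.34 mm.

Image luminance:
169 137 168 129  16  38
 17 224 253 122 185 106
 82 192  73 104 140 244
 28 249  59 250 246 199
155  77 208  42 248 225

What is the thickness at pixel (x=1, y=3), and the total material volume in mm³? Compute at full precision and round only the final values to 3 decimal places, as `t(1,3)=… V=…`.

span = t_max - t_min = 3.34 - 0.88 = 2.460
L(1,3) = 249, L_eff = 1 - 249/255 = 0.023529 (inverted)
t(1,3) = 3.34 - 2.460·0.023529 = 3.282
Σt over all 5·6 pixels = 58397/850 ≈ 68.7023529
V = pitch²·Σt = 1.61²·58397/850 = 178.083

t(1,3)=3.282 V=178.083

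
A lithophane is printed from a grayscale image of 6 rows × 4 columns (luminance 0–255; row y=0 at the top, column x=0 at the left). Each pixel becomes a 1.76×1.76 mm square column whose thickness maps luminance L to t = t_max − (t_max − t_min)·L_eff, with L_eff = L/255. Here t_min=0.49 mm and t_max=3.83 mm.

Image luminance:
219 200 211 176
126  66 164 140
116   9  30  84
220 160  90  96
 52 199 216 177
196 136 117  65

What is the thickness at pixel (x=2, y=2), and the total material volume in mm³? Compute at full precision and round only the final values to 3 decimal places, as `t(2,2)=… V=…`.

span = t_max - t_min = 3.83 - 0.49 = 3.340
L(2,2) = 30, L_eff = 30/255 = 0.117647
t(2,2) = 3.83 - 3.340·0.117647 = 3.437
Σt over all 6·4 pixels = 25069/510 ≈ 49.1549020
V = pitch²·Σt = 1.76²·25069/510 = 152.262

t(2,2)=3.437 V=152.262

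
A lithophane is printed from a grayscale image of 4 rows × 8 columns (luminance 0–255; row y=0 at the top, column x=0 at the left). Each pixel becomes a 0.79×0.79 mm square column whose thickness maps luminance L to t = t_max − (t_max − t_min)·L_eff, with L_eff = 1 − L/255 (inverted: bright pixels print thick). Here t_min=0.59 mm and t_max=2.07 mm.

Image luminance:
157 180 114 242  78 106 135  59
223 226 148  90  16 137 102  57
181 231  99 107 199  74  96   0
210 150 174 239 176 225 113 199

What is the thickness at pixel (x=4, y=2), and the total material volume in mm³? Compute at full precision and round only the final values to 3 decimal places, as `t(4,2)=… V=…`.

span = t_max - t_min = 2.07 - 0.59 = 1.480
L(4,2) = 199, L_eff = 1 - 199/255 = 0.219608 (inverted)
t(4,2) = 2.07 - 1.480·0.219608 = 1.745
Σt over all 4·8 pixels = 288451/6375 ≈ 45.2472157
V = pitch²·Σt = 0.79²·288451/6375 = 28.239

t(4,2)=1.745 V=28.239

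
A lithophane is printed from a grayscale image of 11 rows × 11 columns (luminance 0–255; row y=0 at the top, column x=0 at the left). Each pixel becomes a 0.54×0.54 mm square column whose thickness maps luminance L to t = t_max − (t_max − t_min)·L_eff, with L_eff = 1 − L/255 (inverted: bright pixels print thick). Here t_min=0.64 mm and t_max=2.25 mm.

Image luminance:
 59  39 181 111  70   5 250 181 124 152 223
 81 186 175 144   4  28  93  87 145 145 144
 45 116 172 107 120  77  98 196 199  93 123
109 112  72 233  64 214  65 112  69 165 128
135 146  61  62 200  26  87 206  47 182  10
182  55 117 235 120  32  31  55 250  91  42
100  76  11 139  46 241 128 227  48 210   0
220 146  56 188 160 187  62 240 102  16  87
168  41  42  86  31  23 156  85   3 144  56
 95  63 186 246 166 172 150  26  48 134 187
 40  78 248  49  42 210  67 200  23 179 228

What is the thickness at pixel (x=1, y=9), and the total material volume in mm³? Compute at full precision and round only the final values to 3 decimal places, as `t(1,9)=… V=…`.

t(1,9)=1.038 V=48.449

span = t_max - t_min = 2.25 - 0.64 = 1.610
L(1,9) = 63, L_eff = 1 - 63/255 = 0.752941 (inverted)
t(1,9) = 2.25 - 1.610·0.752941 = 1.038
Σt over all 11·11 pixels = 423677/2550 ≈ 166.1478431
V = pitch²·Σt = 0.54²·423677/2550 = 48.449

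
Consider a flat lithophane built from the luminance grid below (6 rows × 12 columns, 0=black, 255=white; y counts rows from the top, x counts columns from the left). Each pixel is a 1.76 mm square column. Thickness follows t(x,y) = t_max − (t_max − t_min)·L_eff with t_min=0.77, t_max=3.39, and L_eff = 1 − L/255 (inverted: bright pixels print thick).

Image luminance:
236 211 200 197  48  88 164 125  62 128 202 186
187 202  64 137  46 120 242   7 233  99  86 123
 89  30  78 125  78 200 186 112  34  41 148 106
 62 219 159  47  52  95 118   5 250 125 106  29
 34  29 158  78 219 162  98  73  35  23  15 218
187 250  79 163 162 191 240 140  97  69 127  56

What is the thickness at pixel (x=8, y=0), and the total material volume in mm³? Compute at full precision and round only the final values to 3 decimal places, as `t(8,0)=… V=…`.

span = t_max - t_min = 3.39 - 0.77 = 2.620
L(8,0) = 62, L_eff = 1 - 62/255 = 0.756863 (inverted)
t(8,0) = 3.39 - 2.620·0.756863 = 1.407
Σt over all 6·12 pixels = 12389/85 ≈ 145.7529412
V = pitch²·Σt = 1.76²·12389/85 = 451.484

t(8,0)=1.407 V=451.484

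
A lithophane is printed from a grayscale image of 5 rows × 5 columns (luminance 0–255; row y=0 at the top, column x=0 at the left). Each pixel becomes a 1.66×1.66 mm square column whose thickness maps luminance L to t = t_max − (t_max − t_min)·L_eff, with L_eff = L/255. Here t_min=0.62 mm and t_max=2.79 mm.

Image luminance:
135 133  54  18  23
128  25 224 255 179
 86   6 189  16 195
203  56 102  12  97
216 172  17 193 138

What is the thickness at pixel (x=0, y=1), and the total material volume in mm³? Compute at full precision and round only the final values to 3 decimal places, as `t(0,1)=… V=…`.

span = t_max - t_min = 2.79 - 0.62 = 2.170
L(0,1) = 128, L_eff = 128/255 = 0.501961
t(0,1) = 2.79 - 2.170·0.501961 = 1.701
Σt over all 5·5 pixels = 1155401/25500 ≈ 45.3098431
V = pitch²·Σt = 1.66²·1155401/25500 = 124.856

t(0,1)=1.701 V=124.856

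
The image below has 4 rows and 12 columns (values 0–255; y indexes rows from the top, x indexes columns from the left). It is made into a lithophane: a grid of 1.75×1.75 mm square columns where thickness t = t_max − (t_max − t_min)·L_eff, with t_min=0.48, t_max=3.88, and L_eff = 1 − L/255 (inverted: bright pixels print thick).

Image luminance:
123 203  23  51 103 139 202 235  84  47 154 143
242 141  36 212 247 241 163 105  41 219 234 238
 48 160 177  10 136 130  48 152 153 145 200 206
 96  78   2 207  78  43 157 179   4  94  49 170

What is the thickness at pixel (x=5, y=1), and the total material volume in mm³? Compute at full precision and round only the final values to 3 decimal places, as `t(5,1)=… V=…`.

t(5,1)=3.693 V=329.770

span = t_max - t_min = 3.88 - 0.48 = 3.400
L(5,1) = 241, L_eff = 1 - 241/255 = 0.054902 (inverted)
t(5,1) = 3.88 - 3.400·0.054902 = 3.693
Σt over all 4·12 pixels = 107.68
V = pitch²·Σt = 1.75²·107.68 = 329.770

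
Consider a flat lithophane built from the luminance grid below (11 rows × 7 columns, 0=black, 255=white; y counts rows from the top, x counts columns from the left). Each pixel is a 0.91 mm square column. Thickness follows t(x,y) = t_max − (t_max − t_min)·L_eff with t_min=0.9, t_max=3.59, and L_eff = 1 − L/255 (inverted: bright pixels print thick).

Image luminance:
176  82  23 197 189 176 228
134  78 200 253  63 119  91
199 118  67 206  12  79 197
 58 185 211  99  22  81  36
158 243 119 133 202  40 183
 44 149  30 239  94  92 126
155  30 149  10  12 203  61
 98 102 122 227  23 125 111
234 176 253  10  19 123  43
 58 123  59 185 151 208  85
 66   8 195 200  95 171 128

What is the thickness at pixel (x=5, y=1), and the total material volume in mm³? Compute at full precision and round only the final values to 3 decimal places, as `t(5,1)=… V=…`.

t(5,1)=2.155 V=139.930

span = t_max - t_min = 3.59 - 0.9 = 2.690
L(5,1) = 119, L_eff = 1 - 119/255 = 0.533333 (inverted)
t(5,1) = 3.59 - 2.690·0.533333 = 2.155
Σt over all 11·7 pixels = 4308931/25500 ≈ 168.9776863
V = pitch²·Σt = 0.91²·4308931/25500 = 139.930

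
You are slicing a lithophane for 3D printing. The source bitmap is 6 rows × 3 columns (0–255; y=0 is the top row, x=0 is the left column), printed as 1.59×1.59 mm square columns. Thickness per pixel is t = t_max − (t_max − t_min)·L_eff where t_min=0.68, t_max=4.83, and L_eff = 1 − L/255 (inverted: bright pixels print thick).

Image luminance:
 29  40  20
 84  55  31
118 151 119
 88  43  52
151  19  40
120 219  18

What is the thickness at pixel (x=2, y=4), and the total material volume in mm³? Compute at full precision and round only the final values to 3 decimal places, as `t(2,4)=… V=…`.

span = t_max - t_min = 4.83 - 0.68 = 4.150
L(2,4) = 40, L_eff = 1 - 40/255 = 0.843137 (inverted)
t(2,4) = 4.83 - 4.150·0.843137 = 1.331
Σt over all 6·3 pixels = 7135/204 ≈ 34.9754902
V = pitch²·Σt = 1.59²·7135/204 = 88.422

t(2,4)=1.331 V=88.422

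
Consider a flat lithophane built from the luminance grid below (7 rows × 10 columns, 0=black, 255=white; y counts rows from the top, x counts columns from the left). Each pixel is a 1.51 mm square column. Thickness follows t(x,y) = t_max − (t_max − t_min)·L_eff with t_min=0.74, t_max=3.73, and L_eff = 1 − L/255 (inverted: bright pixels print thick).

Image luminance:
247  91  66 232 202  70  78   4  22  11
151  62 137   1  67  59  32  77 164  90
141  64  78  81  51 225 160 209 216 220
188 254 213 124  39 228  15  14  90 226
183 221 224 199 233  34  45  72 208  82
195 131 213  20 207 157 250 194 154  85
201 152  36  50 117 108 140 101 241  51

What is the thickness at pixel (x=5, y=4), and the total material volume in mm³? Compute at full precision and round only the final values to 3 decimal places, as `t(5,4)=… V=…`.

t(5,4)=1.139 V=358.807

span = t_max - t_min = 3.73 - 0.74 = 2.990
L(5,4) = 34, L_eff = 1 - 34/255 = 0.866667 (inverted)
t(5,4) = 3.73 - 2.990·0.866667 = 1.139
Σt over all 7·10 pixels = 1337599/8500 ≈ 157.3645882
V = pitch²·Σt = 1.51²·1337599/8500 = 358.807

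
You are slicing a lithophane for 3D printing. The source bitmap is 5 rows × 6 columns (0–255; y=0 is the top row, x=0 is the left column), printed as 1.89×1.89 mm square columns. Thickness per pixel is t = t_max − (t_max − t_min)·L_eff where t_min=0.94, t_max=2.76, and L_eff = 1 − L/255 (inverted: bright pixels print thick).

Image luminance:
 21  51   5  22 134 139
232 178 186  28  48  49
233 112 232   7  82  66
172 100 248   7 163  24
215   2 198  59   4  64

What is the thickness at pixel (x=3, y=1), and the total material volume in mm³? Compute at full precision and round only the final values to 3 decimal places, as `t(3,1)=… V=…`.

span = t_max - t_min = 2.76 - 0.94 = 1.820
L(3,1) = 28, L_eff = 1 - 28/255 = 0.890196 (inverted)
t(3,1) = 2.76 - 1.820·0.890196 = 1.140
Σt over all 5·6 pixels = 213307/4250 ≈ 50.1898824
V = pitch²·Σt = 1.89²·213307/4250 = 179.283

t(3,1)=1.140 V=179.283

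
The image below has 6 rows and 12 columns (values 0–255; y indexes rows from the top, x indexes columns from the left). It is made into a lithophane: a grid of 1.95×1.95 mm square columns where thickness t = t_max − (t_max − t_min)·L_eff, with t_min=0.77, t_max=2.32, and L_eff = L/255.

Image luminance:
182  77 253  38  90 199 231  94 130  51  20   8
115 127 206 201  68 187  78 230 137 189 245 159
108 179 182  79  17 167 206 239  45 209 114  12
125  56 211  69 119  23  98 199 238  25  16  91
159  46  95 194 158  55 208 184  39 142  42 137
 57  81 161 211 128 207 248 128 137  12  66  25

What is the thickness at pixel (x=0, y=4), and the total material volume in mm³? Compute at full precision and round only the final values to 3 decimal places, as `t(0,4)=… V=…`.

t(0,4)=1.354 V=425.717

span = t_max - t_min = 2.32 - 0.77 = 1.550
L(0,4) = 159, L_eff = 159/255 = 0.623529
t(0,4) = 2.32 - 1.550·0.623529 = 1.354
Σt over all 6·12 pixels = 285491/2550 ≈ 111.9572549
V = pitch²·Σt = 1.95²·285491/2550 = 425.717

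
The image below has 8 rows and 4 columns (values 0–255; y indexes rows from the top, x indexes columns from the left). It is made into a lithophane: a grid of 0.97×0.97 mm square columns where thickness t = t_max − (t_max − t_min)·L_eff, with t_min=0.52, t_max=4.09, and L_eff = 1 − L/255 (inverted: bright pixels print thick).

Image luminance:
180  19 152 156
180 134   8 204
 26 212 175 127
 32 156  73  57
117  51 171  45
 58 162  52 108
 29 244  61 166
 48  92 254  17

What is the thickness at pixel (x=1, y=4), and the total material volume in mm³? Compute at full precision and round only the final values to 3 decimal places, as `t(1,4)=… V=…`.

span = t_max - t_min = 4.09 - 0.52 = 3.570
L(1,4) = 51, L_eff = 1 - 51/255 = 0.800000 (inverted)
t(1,4) = 4.09 - 3.570·0.800000 = 1.234
Σt over all 8·4 pixels = 66.564
V = pitch²·Σt = 0.97²·66.564 = 62.630

t(1,4)=1.234 V=62.630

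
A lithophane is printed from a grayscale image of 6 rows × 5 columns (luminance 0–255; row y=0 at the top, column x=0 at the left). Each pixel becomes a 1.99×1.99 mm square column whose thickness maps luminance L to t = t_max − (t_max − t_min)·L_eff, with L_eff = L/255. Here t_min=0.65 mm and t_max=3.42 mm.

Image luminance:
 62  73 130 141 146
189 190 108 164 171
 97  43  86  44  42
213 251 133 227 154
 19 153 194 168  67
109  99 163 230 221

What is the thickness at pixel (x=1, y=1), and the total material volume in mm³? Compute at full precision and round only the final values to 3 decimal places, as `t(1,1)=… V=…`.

t(1,1)=1.356 V=230.494

span = t_max - t_min = 3.42 - 0.65 = 2.770
L(1,1) = 190, L_eff = 190/255 = 0.745098
t(1,1) = 3.42 - 2.770·0.745098 = 1.356
Σt over all 6·5 pixels = 1484201/25500 ≈ 58.2039608
V = pitch²·Σt = 1.99²·1484201/25500 = 230.494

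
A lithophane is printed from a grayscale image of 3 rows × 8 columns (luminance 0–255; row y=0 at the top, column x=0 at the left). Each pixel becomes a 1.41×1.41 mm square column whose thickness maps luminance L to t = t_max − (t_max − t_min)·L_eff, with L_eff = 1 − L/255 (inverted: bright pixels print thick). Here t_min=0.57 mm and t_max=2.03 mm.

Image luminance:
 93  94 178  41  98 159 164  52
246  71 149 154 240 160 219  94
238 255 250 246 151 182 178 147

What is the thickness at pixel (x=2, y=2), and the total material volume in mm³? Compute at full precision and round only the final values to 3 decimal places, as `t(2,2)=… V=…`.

span = t_max - t_min = 2.03 - 0.57 = 1.460
L(2,2) = 250, L_eff = 1 - 250/255 = 0.019608 (inverted)
t(2,2) = 2.03 - 1.460·0.019608 = 2.001
Σt over all 3·8 pixels = 26831/750 ≈ 35.7746667
V = pitch²·Σt = 1.41²·26831/750 = 71.124

t(2,2)=2.001 V=71.124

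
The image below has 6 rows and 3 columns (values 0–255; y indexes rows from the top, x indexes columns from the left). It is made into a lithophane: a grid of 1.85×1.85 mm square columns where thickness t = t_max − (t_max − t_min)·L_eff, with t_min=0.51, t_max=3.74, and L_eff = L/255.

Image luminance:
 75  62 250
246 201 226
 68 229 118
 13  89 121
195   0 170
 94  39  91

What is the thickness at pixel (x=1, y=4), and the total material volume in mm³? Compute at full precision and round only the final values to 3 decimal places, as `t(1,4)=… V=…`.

t(1,4)=3.740 V=131.257

span = t_max - t_min = 3.74 - 0.51 = 3.230
L(1,4) = 0, L_eff = 0/255 = 0.000000
t(1,4) = 3.74 - 3.230·0.000000 = 3.740
Σt over all 6·3 pixels = 57527/1500 ≈ 38.3513333
V = pitch²·Σt = 1.85²·57527/1500 = 131.257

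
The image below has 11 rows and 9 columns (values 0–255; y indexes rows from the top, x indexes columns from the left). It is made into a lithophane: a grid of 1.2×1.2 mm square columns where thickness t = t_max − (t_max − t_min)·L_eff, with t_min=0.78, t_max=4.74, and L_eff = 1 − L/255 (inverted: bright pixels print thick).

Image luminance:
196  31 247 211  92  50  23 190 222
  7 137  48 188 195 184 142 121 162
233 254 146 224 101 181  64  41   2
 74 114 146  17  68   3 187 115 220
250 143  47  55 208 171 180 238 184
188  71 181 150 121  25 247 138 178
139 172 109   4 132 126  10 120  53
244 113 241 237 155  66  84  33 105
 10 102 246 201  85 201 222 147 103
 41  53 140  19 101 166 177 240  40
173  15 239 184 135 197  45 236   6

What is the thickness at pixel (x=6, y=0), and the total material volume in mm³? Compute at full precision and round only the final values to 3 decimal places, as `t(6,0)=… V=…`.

span = t_max - t_min = 4.74 - 0.78 = 3.960
L(6,0) = 23, L_eff = 1 - 23/255 = 0.909804 (inverted)
t(6,0) = 4.74 - 3.960·0.909804 = 1.137
Σt over all 11·9 pixels = 1191333/4250 ≈ 280.3136471
V = pitch²·Σt = 1.2²·1191333/4250 = 403.652

t(6,0)=1.137 V=403.652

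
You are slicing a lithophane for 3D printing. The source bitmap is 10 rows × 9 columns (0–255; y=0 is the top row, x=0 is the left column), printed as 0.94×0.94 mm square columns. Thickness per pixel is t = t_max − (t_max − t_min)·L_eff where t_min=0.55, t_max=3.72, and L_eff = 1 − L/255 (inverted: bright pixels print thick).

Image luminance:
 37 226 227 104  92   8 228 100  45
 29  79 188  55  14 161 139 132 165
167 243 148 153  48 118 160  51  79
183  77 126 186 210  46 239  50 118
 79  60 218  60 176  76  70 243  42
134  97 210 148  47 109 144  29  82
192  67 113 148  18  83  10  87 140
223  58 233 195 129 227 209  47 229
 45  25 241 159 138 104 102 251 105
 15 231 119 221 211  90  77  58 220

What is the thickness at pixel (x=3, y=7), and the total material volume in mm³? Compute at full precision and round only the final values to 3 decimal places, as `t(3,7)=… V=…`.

t(3,7)=2.974 V=167.587

span = t_max - t_min = 3.72 - 0.55 = 3.170
L(3,7) = 195, L_eff = 1 - 195/255 = 0.235294 (inverted)
t(3,7) = 3.72 - 3.170·0.235294 = 2.974
Σt over all 10·9 pixels = 193457/1020 ≈ 189.6637255
V = pitch²·Σt = 0.94²·193457/1020 = 167.587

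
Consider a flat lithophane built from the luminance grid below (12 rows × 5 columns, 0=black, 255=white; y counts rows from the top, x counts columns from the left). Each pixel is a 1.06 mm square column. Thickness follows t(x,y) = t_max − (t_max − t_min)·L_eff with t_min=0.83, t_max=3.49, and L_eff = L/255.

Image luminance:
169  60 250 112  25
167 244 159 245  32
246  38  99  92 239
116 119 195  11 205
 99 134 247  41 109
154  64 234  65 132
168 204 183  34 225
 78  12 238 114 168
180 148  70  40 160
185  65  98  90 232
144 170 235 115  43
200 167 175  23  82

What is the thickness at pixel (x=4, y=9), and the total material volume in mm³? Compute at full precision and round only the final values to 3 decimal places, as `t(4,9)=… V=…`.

span = t_max - t_min = 3.49 - 0.83 = 2.660
L(4,9) = 232, L_eff = 232/255 = 0.909804
t(4,9) = 3.49 - 2.660·0.909804 = 1.070
Σt over all 12·5 pixels = 264361/2125 ≈ 124.4051765
V = pitch²·Σt = 1.06²·264361/2125 = 139.782

t(4,9)=1.070 V=139.782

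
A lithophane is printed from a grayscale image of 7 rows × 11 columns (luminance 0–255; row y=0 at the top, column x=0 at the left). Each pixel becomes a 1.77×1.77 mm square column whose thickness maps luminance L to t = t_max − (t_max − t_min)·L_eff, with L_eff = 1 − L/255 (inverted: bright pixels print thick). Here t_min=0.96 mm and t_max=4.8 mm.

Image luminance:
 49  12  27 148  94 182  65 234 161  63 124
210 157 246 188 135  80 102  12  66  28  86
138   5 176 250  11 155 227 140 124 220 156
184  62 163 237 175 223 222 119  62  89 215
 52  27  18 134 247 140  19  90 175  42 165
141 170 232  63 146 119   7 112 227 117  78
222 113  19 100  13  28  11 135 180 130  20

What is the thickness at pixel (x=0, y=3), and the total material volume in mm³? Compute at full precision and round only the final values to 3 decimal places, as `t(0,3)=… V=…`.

span = t_max - t_min = 4.8 - 0.96 = 3.840
L(0,3) = 184, L_eff = 1 - 184/255 = 0.278431 (inverted)
t(0,3) = 4.8 - 3.840·0.278431 = 3.731
Σt over all 7·11 pixels = 455128/2125 ≈ 214.1778824
V = pitch²·Σt = 1.77²·455128/2125 = 670.998

t(0,3)=3.731 V=670.998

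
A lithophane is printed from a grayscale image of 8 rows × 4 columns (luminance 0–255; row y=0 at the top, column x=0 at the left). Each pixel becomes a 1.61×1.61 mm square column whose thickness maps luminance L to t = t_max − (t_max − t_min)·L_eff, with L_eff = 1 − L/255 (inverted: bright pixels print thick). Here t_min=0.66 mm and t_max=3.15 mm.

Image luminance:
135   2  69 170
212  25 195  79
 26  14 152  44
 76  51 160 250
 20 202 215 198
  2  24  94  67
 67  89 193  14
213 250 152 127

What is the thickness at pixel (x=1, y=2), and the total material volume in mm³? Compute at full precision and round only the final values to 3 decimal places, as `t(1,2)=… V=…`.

t(1,2)=0.797 V=145.536

span = t_max - t_min = 3.15 - 0.66 = 2.490
L(1,2) = 14, L_eff = 1 - 14/255 = 0.945098 (inverted)
t(1,2) = 3.15 - 2.490·0.945098 = 0.797
Σt over all 8·4 pixels = 56.146
V = pitch²·Σt = 1.61²·56.146 = 145.536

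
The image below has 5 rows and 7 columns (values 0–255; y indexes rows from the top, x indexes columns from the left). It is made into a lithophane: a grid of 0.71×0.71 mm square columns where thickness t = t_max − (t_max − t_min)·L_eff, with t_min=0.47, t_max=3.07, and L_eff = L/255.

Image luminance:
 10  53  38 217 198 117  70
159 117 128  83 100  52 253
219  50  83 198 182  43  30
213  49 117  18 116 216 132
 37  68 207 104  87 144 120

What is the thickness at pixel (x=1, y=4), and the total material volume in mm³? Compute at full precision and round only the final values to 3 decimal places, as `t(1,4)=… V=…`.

t(1,4)=2.377 V=33.462

span = t_max - t_min = 3.07 - 0.47 = 2.600
L(1,4) = 68, L_eff = 68/255 = 0.266667
t(1,4) = 3.07 - 2.600·0.266667 = 2.377
Σt over all 5·7 pixels = 338539/5100 ≈ 66.3801961
V = pitch²·Σt = 0.71²·338539/5100 = 33.462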